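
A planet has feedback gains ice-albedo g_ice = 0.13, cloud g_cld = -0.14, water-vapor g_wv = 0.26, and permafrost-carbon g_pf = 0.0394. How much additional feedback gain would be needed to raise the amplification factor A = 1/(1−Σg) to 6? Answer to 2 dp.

Current total gain = 0.2894.
Target gain for A = 6: g* = 1 − 1/6 = 0.8333.
Additional gain needed = 0.8333 − 0.2894 = 0.54.

0.54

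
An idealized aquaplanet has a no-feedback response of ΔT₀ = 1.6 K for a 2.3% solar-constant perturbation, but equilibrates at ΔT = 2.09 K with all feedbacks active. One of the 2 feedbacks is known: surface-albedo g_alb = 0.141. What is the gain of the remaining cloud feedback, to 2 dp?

0.09

Amplification A = ΔT/ΔT₀ = 2.09/1.6 = 1.306.
Total gain g = 1 − 1/A = 1 − 1/1.306 = 0.2343.
The known gain is 0.141.
g_cld = 0.2343 − 0.141 = 0.09.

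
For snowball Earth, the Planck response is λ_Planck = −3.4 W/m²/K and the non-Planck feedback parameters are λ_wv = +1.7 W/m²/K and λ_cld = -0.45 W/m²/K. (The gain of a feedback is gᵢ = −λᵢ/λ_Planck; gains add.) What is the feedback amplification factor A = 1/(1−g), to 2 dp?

Convert to gains: g_wv = 1.7/3.4 = 0.5; g_cld = -0.45/3.4 = -0.1324.
Total gain g = 0.3676.
A = 1/(1 − 0.3676) = 1.58.

1.58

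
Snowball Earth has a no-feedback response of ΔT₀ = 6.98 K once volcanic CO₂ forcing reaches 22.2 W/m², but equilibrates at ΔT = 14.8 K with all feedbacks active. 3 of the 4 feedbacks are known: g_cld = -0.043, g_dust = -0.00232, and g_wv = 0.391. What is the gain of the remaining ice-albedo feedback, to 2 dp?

Amplification A = ΔT/ΔT₀ = 14.8/6.98 = 2.12.
Total gain g = 1 − 1/A = 1 − 1/2.12 = 0.5283.
Known gains sum to -0.043 − 0.00232 + 0.391 = 0.34568.
g_ice = 0.5283 − 0.34568 = 0.18.

0.18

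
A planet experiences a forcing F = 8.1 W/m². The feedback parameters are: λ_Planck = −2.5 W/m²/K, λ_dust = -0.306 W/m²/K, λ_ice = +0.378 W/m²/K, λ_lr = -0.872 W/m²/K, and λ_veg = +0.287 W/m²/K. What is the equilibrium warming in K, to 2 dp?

Net feedback parameter λ = (−2.5) + (-0.306) + (+0.378) + (-0.872) + (+0.287) = -3.013 W/m²/K.
ΔT = −F/λ = −8.1/(-3.013) = 2.69 K.

2.69 K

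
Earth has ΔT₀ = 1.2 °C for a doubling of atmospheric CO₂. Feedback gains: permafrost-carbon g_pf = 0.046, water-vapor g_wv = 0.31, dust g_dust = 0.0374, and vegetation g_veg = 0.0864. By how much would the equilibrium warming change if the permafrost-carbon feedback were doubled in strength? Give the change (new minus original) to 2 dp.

0.22 °C

Original: g = 0.4798, ΔT = 1.2/(1−0.4798) = 2.3068 °C.
With doubled permafrost-carbon: g' = 0.5258, ΔT' = 1.2/(1−0.5258) = 2.5306 °C.
Change = 2.5306 − 2.3068 = 0.22 °C.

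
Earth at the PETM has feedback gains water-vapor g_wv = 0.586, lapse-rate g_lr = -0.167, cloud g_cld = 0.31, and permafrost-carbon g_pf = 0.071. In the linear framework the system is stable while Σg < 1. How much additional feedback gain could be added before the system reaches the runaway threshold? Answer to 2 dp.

Current total gain = 0.586 − 0.167 + 0.31 + 0.071 = 0.8.
Margin to runaway = 1 − 0.8 = 0.20.

0.20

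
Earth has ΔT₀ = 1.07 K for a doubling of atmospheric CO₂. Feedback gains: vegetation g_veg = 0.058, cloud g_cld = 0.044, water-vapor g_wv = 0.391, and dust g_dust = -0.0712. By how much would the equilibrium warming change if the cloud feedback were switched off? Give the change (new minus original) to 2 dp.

Original: g = 0.4218, ΔT = 1.07/(1−0.4218) = 1.8506 K.
Without cloud: g' = 0.3778, ΔT' = 1.07/(1−0.3778) = 1.7197 K.
Change = 1.7197 − 1.8506 = -0.13 K.

-0.13 K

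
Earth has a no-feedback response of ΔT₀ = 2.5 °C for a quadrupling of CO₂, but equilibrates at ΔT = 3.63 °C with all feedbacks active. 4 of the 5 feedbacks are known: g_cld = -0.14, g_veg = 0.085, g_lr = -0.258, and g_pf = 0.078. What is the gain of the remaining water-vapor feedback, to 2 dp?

0.55

Amplification A = ΔT/ΔT₀ = 3.63/2.5 = 1.452.
Total gain g = 1 − 1/A = 1 − 1/1.452 = 0.3113.
Known gains sum to -0.14 + 0.085 − 0.258 + 0.078 = -0.235.
g_wv = 0.3113 + 0.235 = 0.55.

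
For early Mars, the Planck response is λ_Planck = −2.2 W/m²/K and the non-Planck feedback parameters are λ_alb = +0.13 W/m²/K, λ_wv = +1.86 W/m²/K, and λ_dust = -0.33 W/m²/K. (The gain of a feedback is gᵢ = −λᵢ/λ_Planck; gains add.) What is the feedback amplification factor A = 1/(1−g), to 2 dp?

Convert to gains: g_alb = 0.13/2.2 = 0.05909; g_wv = 1.86/2.2 = 0.8455; g_dust = -0.33/2.2 = -0.15.
Total gain g = 0.75459.
A = 1/(1 − 0.75459) = 4.07.

4.07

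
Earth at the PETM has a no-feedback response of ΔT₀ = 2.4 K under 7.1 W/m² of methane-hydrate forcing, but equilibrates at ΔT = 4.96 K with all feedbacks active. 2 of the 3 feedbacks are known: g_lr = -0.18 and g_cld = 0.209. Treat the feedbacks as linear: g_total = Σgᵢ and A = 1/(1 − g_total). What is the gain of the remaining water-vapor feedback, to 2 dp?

0.49

Amplification A = ΔT/ΔT₀ = 4.96/2.4 = 2.067.
Total gain g = 1 − 1/A = 1 − 1/2.067 = 0.5162.
Known gains sum to -0.18 + 0.209 = 0.029.
g_wv = 0.5162 − 0.029 = 0.49.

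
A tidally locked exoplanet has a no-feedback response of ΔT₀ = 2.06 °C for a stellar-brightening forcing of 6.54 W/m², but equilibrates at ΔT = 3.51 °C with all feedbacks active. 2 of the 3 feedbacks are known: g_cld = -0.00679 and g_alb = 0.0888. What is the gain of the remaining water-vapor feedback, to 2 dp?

Amplification A = ΔT/ΔT₀ = 3.51/2.06 = 1.704.
Total gain g = 1 − 1/A = 1 − 1/1.704 = 0.4131.
Known gains sum to -0.00679 + 0.0888 = 0.08201.
g_wv = 0.4131 − 0.08201 = 0.33.

0.33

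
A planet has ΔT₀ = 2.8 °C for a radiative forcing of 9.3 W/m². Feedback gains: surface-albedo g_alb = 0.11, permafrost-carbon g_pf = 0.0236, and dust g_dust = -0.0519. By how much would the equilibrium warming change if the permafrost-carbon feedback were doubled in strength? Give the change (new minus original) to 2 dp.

Original: g = 0.0817, ΔT = 2.8/(1−0.0817) = 3.0491 °C.
With doubled permafrost-carbon: g' = 0.1053, ΔT' = 2.8/(1−0.1053) = 3.1295 °C.
Change = 3.1295 − 3.0491 = 0.08 °C.

0.08 °C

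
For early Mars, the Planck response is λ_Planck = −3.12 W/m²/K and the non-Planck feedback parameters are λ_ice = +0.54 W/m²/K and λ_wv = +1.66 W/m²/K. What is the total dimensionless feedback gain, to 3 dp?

Convert to gains: g_ice = 0.54/3.12 = 0.1731; g_wv = 1.66/3.12 = 0.5321.
Total gain g = 0.7052.

0.705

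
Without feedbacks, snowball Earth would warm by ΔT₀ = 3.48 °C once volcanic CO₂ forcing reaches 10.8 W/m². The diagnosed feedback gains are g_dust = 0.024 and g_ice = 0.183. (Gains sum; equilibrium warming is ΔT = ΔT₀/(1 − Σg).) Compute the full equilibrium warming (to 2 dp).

4.39 °C

Total gain g = 0.024 + 0.183 = 0.207.
Amplification A = 1/(1 − 0.207) = 1.261.
ΔT = 3.48 × 1.261 = 4.39 °C.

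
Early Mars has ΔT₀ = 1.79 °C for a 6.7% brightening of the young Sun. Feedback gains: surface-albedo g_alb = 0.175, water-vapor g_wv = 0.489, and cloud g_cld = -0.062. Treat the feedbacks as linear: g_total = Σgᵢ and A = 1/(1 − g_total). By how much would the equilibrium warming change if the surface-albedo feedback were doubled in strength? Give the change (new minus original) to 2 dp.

3.53 °C

Original: g = 0.602, ΔT = 1.79/(1−0.602) = 4.4975 °C.
With doubled surface-albedo: g' = 0.777, ΔT' = 1.79/(1−0.777) = 8.0269 °C.
Change = 8.0269 − 4.4975 = 3.53 °C.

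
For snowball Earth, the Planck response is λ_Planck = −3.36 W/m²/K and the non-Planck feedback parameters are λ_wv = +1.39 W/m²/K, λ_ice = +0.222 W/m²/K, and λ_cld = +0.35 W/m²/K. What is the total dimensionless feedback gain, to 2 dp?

Convert to gains: g_wv = 1.39/3.36 = 0.4137; g_ice = 0.222/3.36 = 0.06607; g_cld = 0.35/3.36 = 0.1042.
Total gain g = 0.58397.

0.58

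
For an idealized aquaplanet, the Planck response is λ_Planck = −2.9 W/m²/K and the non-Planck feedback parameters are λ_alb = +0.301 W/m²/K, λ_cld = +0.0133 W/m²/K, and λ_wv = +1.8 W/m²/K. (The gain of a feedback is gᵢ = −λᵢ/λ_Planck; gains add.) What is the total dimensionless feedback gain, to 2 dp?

0.73

Convert to gains: g_alb = 0.301/2.9 = 0.1038; g_cld = 0.0133/2.9 = 0.004586; g_wv = 1.8/2.9 = 0.6207.
Total gain g = 0.729086.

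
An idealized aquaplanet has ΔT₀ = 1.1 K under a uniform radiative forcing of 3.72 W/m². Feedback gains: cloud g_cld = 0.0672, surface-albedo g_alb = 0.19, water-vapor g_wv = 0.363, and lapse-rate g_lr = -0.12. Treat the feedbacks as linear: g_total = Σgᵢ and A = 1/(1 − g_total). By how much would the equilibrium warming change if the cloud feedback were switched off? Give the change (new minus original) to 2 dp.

Original: g = 0.5002, ΔT = 1.1/(1−0.5002) = 2.2009 K.
Without cloud: g' = 0.433, ΔT' = 1.1/(1−0.433) = 1.9400 K.
Change = 1.9400 − 2.2009 = -0.26 K.

-0.26 K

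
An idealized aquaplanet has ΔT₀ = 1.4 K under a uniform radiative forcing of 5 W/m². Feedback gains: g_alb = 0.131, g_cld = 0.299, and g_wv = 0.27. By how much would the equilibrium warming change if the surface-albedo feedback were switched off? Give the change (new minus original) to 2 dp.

-1.42 K

Original: g = 0.7, ΔT = 1.4/(1−0.7) = 4.6667 K.
Without surface-albedo: g' = 0.569, ΔT' = 1.4/(1−0.569) = 3.2483 K.
Change = 3.2483 − 4.6667 = -1.42 K.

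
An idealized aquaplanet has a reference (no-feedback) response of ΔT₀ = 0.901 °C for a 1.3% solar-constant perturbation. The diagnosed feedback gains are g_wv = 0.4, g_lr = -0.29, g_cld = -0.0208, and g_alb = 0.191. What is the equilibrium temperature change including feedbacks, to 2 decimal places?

Total gain g = 0.4 − 0.29 − 0.0208 + 0.191 = 0.2802.
Amplification A = 1/(1 − 0.2802) = 1.389.
ΔT = 0.901 × 1.389 = 1.25 °C.

1.25 °C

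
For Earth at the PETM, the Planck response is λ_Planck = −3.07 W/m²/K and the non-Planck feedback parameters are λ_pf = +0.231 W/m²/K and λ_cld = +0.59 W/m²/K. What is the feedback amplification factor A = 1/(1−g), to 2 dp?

Convert to gains: g_pf = 0.231/3.07 = 0.07524; g_cld = 0.59/3.07 = 0.1922.
Total gain g = 0.26744.
A = 1/(1 − 0.26744) = 1.37.

1.37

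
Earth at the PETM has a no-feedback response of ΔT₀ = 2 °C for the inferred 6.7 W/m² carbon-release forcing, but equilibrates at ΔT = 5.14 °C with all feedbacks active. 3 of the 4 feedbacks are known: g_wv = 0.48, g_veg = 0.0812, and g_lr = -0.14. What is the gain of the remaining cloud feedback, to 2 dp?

Amplification A = ΔT/ΔT₀ = 5.14/2 = 2.57.
Total gain g = 1 − 1/A = 1 − 1/2.57 = 0.6109.
Known gains sum to 0.48 + 0.0812 − 0.14 = 0.4212.
g_cld = 0.6109 − 0.4212 = 0.19.

0.19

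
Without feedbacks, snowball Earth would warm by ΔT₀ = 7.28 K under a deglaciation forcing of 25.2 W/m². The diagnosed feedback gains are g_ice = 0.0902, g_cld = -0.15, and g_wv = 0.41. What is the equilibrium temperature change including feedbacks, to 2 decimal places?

11.20 K

Total gain g = 0.0902 − 0.15 + 0.41 = 0.3502.
Amplification A = 1/(1 − 0.3502) = 1.539.
ΔT = 7.28 × 1.539 = 11.20 K.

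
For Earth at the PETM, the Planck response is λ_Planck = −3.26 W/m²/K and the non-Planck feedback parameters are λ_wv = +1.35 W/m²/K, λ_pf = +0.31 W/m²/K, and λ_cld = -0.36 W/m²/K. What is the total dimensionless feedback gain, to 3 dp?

Convert to gains: g_wv = 1.35/3.26 = 0.4141; g_pf = 0.31/3.26 = 0.09509; g_cld = -0.36/3.26 = -0.1104.
Total gain g = 0.39879.

0.399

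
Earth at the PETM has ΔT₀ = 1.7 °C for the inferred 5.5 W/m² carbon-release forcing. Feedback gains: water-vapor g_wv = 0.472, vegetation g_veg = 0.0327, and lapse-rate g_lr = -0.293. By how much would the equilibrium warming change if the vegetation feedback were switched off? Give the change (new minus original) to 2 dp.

-0.09 °C

Original: g = 0.2117, ΔT = 1.7/(1−0.2117) = 2.1565 °C.
Without vegetation: g' = 0.179, ΔT' = 1.7/(1−0.179) = 2.0706 °C.
Change = 2.0706 − 2.1565 = -0.09 °C.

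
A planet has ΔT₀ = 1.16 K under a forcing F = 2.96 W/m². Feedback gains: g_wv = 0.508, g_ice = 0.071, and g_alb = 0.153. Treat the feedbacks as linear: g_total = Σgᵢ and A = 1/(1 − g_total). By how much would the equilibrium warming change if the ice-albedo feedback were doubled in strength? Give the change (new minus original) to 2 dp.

Original: g = 0.732, ΔT = 1.16/(1−0.732) = 4.3284 K.
With doubled ice-albedo: g' = 0.803, ΔT' = 1.16/(1−0.803) = 5.8883 K.
Change = 5.8883 − 4.3284 = 1.56 K.

1.56 K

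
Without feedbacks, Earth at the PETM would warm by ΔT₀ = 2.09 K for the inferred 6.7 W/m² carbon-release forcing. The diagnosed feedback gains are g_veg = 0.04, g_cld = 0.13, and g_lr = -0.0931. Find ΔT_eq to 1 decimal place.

Total gain g = 0.04 + 0.13 − 0.0931 = 0.0769.
Amplification A = 1/(1 − 0.0769) = 1.083.
ΔT = 2.09 × 1.083 = 2.3 K.

2.3 K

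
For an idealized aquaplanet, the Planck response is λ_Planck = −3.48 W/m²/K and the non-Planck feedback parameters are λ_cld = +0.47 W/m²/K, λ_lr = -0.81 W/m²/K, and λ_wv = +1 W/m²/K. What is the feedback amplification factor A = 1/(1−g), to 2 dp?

1.23

Convert to gains: g_cld = 0.47/3.48 = 0.1351; g_lr = -0.81/3.48 = -0.2328; g_wv = 1/3.48 = 0.2874.
Total gain g = 0.1897.
A = 1/(1 − 0.1897) = 1.23.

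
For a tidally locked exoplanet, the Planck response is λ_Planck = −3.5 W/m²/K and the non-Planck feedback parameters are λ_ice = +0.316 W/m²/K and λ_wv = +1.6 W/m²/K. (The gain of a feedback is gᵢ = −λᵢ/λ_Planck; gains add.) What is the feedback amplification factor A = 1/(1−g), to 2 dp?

Convert to gains: g_ice = 0.316/3.5 = 0.09029; g_wv = 1.6/3.5 = 0.4571.
Total gain g = 0.54739.
A = 1/(1 − 0.54739) = 2.21.

2.21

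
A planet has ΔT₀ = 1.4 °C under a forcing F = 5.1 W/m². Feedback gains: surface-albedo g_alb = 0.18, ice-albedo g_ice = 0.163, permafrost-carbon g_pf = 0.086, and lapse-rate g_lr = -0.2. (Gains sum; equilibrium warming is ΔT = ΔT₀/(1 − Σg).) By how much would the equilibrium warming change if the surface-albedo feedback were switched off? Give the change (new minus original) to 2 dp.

Original: g = 0.229, ΔT = 1.4/(1−0.229) = 1.8158 °C.
Without surface-albedo: g' = 0.049, ΔT' = 1.4/(1−0.049) = 1.4721 °C.
Change = 1.4721 − 1.8158 = -0.34 °C.

-0.34 °C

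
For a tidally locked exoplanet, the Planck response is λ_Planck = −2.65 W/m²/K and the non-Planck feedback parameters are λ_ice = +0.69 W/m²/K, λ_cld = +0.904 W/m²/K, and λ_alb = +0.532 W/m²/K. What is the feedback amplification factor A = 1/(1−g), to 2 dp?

Convert to gains: g_ice = 0.69/2.65 = 0.2604; g_cld = 0.904/2.65 = 0.3411; g_alb = 0.532/2.65 = 0.2008.
Total gain g = 0.8023.
A = 1/(1 − 0.8023) = 5.06.

5.06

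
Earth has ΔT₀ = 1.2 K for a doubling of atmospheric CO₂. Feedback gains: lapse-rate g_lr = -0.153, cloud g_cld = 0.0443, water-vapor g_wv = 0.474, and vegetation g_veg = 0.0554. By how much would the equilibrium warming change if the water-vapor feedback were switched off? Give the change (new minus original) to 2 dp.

-0.93 K

Original: g = 0.4207, ΔT = 1.2/(1−0.4207) = 2.0715 K.
Without water-vapor: g' = -0.0533, ΔT' = 1.2/(1+0.0533) = 1.1393 K.
Change = 1.1393 − 2.0715 = -0.93 K.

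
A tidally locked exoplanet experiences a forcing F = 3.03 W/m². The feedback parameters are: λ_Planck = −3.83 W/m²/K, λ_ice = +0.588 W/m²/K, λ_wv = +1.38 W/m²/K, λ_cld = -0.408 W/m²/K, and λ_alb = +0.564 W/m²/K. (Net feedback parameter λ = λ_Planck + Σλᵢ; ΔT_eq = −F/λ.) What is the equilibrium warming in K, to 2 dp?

Net feedback parameter λ = (−3.83) + (+0.588) + (+1.38) + (-0.408) + (+0.564) = -1.706 W/m²/K.
ΔT = −F/λ = −3.03/(-1.706) = 1.78 K.

1.78 K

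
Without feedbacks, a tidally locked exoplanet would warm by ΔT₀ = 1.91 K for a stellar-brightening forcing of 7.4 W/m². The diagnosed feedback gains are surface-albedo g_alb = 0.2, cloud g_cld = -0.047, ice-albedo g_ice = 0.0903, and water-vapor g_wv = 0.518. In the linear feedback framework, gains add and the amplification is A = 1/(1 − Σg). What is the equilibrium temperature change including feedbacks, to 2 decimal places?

8.00 K

Total gain g = 0.2 − 0.047 + 0.0903 + 0.518 = 0.7613.
Amplification A = 1/(1 − 0.7613) = 4.189.
ΔT = 1.91 × 4.189 = 8.00 K.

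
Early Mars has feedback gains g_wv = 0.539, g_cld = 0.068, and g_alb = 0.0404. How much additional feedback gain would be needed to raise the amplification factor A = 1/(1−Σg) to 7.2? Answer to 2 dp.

0.21

Current total gain = 0.6474.
Target gain for A = 7.2: g* = 1 − 1/7.2 = 0.8611.
Additional gain needed = 0.8611 − 0.6474 = 0.21.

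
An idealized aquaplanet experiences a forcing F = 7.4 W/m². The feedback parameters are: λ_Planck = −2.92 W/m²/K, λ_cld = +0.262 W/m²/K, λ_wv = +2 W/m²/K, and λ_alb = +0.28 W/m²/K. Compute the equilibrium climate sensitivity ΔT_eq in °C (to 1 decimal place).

19.6 °C

Net feedback parameter λ = (−2.92) + (+0.262) + (+2) + (+0.28) = -0.378 W/m²/K.
ΔT = −F/λ = −7.4/(-0.378) = 19.6 °C.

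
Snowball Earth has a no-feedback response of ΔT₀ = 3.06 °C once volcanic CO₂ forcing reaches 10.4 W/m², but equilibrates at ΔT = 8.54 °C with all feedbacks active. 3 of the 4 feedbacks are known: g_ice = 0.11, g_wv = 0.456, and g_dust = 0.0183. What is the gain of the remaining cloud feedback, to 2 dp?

0.06

Amplification A = ΔT/ΔT₀ = 8.54/3.06 = 2.791.
Total gain g = 1 − 1/A = 1 − 1/2.791 = 0.6417.
Known gains sum to 0.11 + 0.456 + 0.0183 = 0.5843.
g_cld = 0.6417 − 0.5843 = 0.06.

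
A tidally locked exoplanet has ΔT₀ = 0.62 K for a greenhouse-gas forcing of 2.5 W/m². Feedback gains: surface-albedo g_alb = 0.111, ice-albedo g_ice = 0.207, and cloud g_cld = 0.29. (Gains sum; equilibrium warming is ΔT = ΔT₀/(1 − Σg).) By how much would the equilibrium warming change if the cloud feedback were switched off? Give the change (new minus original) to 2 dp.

Original: g = 0.608, ΔT = 0.62/(1−0.608) = 1.5816 K.
Without cloud: g' = 0.318, ΔT' = 0.62/(1−0.318) = 0.9091 K.
Change = 0.9091 − 1.5816 = -0.67 K.

-0.67 K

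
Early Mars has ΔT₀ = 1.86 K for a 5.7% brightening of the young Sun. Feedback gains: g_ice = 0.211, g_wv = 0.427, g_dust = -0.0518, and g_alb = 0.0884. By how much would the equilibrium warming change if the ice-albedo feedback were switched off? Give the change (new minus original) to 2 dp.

Original: g = 0.6746, ΔT = 1.86/(1−0.6746) = 5.7160 K.
Without ice-albedo: g' = 0.4636, ΔT' = 1.86/(1−0.4636) = 3.4676 K.
Change = 3.4676 − 5.7160 = -2.25 K.

-2.25 K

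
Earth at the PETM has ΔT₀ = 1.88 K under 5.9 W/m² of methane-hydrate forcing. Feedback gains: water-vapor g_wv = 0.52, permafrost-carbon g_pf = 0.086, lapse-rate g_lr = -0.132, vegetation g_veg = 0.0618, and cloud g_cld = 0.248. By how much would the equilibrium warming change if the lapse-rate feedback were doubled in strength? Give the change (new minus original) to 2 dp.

-3.30 K

Original: g = 0.7838, ΔT = 1.88/(1−0.7838) = 8.6957 K.
With doubled lapse-rate: g' = 0.6518, ΔT' = 1.88/(1−0.6518) = 5.3992 K.
Change = 5.3992 − 8.6957 = -3.30 K.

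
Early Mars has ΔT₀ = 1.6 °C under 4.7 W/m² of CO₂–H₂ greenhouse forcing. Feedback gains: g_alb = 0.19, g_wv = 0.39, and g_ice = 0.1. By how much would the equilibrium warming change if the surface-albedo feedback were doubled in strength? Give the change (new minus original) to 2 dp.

7.31 °C

Original: g = 0.68, ΔT = 1.6/(1−0.68) = 5.0000 °C.
With doubled surface-albedo: g' = 0.87, ΔT' = 1.6/(1−0.87) = 12.3077 °C.
Change = 12.3077 − 5.0000 = 7.31 °C.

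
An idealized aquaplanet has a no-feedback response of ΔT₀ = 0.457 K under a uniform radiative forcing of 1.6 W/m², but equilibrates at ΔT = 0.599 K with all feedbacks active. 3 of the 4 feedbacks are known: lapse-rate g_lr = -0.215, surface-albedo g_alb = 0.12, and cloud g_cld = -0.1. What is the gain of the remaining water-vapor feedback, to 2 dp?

0.43

Amplification A = ΔT/ΔT₀ = 0.599/0.457 = 1.311.
Total gain g = 1 − 1/A = 1 − 1/1.311 = 0.2372.
Known gains sum to -0.215 + 0.12 − 0.1 = -0.195.
g_wv = 0.2372 + 0.195 = 0.43.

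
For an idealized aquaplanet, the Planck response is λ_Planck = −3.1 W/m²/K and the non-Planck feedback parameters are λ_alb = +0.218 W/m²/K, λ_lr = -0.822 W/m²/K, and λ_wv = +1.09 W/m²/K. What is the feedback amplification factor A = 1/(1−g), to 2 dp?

1.19

Convert to gains: g_alb = 0.218/3.1 = 0.07032; g_lr = -0.822/3.1 = -0.2652; g_wv = 1.09/3.1 = 0.3516.
Total gain g = 0.15672.
A = 1/(1 − 0.15672) = 1.19.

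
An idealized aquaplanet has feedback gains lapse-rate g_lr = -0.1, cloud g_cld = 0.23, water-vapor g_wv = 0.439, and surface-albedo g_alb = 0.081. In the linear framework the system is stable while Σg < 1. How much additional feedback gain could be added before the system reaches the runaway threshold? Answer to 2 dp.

Current total gain = -0.1 + 0.23 + 0.439 + 0.081 = 0.65.
Margin to runaway = 1 − 0.65 = 0.35.

0.35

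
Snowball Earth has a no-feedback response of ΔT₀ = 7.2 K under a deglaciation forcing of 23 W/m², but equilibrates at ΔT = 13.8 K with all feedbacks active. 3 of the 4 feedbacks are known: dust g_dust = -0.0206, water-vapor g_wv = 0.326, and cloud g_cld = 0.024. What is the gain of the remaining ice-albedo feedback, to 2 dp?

0.15

Amplification A = ΔT/ΔT₀ = 13.8/7.2 = 1.917.
Total gain g = 1 − 1/A = 1 − 1/1.917 = 0.4784.
Known gains sum to -0.0206 + 0.326 + 0.024 = 0.3294.
g_ice = 0.4784 − 0.3294 = 0.15.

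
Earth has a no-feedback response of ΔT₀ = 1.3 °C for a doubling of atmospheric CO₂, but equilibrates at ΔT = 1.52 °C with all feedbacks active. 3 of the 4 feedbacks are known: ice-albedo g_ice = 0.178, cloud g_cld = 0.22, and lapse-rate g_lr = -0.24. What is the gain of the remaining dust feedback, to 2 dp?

-0.01

Amplification A = ΔT/ΔT₀ = 1.52/1.3 = 1.169.
Total gain g = 1 − 1/A = 1 − 1/1.169 = 0.1446.
Known gains sum to 0.178 + 0.22 − 0.24 = 0.158.
g_dust = 0.1446 − 0.158 = -0.01.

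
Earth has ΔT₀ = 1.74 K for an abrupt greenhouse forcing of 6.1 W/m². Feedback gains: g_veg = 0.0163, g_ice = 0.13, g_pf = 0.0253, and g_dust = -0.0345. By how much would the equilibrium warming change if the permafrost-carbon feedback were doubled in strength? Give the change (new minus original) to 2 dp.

0.06 K

Original: g = 0.1371, ΔT = 1.74/(1−0.1371) = 2.0165 K.
With doubled permafrost-carbon: g' = 0.1624, ΔT' = 1.74/(1−0.1624) = 2.0774 K.
Change = 2.0774 − 2.0165 = 0.06 K.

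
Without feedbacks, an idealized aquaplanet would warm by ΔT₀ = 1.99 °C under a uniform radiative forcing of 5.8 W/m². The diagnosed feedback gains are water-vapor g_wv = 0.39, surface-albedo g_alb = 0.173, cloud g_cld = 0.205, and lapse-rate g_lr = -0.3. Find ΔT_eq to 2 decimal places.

Total gain g = 0.39 + 0.173 + 0.205 − 0.3 = 0.468.
Amplification A = 1/(1 − 0.468) = 1.88.
ΔT = 1.99 × 1.88 = 3.74 °C.

3.74 °C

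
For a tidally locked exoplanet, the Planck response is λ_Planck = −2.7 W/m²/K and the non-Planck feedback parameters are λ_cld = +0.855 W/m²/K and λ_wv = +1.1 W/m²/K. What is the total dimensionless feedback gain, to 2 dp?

Convert to gains: g_cld = 0.855/2.7 = 0.3167; g_wv = 1.1/2.7 = 0.4074.
Total gain g = 0.7241.

0.72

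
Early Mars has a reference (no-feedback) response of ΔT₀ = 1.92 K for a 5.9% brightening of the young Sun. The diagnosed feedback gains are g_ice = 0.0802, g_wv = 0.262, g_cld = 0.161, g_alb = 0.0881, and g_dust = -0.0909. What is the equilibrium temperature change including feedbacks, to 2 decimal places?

3.84 K

Total gain g = 0.0802 + 0.262 + 0.161 + 0.0881 − 0.0909 = 0.5004.
Amplification A = 1/(1 − 0.5004) = 2.002.
ΔT = 1.92 × 2.002 = 3.84 K.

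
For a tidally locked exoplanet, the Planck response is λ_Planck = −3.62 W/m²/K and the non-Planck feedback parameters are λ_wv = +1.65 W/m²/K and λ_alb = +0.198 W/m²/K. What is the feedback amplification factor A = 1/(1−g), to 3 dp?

Convert to gains: g_wv = 1.65/3.62 = 0.4558; g_alb = 0.198/3.62 = 0.0547.
Total gain g = 0.5105.
A = 1/(1 − 0.5105) = 2.043.

2.043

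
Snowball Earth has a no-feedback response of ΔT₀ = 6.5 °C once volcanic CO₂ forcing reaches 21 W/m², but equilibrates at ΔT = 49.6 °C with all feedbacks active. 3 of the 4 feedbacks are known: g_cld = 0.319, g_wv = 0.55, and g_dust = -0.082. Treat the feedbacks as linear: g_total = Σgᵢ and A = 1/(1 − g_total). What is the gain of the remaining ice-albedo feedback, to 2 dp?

0.08

Amplification A = ΔT/ΔT₀ = 49.6/6.5 = 7.631.
Total gain g = 1 − 1/A = 1 − 1/7.631 = 0.869.
Known gains sum to 0.319 + 0.55 − 0.082 = 0.787.
g_ice = 0.869 − 0.787 = 0.08.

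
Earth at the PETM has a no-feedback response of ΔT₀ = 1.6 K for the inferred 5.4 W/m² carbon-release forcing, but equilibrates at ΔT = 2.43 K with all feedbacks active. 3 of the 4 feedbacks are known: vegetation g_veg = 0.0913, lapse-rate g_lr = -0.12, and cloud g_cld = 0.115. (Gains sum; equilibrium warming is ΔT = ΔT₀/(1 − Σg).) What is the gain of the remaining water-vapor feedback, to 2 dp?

Amplification A = ΔT/ΔT₀ = 2.43/1.6 = 1.519.
Total gain g = 1 − 1/A = 1 − 1/1.519 = 0.3417.
Known gains sum to 0.0913 − 0.12 + 0.115 = 0.0863.
g_wv = 0.3417 − 0.0863 = 0.26.

0.26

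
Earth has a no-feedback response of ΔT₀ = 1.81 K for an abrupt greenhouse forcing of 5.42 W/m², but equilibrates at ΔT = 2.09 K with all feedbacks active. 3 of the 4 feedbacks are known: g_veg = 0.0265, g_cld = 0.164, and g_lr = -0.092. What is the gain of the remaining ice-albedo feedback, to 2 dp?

Amplification A = ΔT/ΔT₀ = 2.09/1.81 = 1.155.
Total gain g = 1 − 1/A = 1 − 1/1.155 = 0.1342.
Known gains sum to 0.0265 + 0.164 − 0.092 = 0.0985.
g_ice = 0.1342 − 0.0985 = 0.04.

0.04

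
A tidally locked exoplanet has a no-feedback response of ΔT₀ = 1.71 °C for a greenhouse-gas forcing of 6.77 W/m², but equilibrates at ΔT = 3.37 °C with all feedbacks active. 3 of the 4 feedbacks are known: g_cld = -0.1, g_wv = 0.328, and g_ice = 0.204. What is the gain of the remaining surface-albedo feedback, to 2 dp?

Amplification A = ΔT/ΔT₀ = 3.37/1.71 = 1.971.
Total gain g = 1 − 1/A = 1 − 1/1.971 = 0.4926.
Known gains sum to -0.1 + 0.328 + 0.204 = 0.432.
g_alb = 0.4926 − 0.432 = 0.06.

0.06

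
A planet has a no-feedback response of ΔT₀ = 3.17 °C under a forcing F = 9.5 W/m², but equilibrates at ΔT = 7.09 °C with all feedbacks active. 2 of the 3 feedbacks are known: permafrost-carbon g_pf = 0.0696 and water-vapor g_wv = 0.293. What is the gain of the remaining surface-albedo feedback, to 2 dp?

0.19

Amplification A = ΔT/ΔT₀ = 7.09/3.17 = 2.237.
Total gain g = 1 − 1/A = 1 − 1/2.237 = 0.553.
Known gains sum to 0.0696 + 0.293 = 0.3626.
g_alb = 0.553 − 0.3626 = 0.19.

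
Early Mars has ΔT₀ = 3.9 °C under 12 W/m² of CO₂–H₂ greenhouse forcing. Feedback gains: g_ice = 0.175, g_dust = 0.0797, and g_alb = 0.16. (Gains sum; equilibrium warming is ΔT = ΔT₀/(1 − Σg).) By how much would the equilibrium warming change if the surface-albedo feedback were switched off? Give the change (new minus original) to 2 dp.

-1.43 °C

Original: g = 0.4147, ΔT = 3.9/(1−0.4147) = 6.6632 °C.
Without surface-albedo: g' = 0.2547, ΔT' = 3.9/(1−0.2547) = 5.2328 °C.
Change = 5.2328 − 6.6632 = -1.43 °C.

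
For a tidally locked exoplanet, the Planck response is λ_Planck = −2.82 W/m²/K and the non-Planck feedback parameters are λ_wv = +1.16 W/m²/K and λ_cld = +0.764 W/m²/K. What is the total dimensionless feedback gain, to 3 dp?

Convert to gains: g_wv = 1.16/2.82 = 0.4113; g_cld = 0.764/2.82 = 0.2709.
Total gain g = 0.6822.

0.682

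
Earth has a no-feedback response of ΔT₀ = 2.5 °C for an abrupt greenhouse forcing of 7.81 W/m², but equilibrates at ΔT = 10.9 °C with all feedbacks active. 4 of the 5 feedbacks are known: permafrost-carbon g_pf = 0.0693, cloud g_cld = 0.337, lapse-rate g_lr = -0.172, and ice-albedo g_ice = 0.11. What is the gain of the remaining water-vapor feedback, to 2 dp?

Amplification A = ΔT/ΔT₀ = 10.9/2.5 = 4.36.
Total gain g = 1 − 1/A = 1 − 1/4.36 = 0.7706.
Known gains sum to 0.0693 + 0.337 − 0.172 + 0.11 = 0.3443.
g_wv = 0.7706 − 0.3443 = 0.43.

0.43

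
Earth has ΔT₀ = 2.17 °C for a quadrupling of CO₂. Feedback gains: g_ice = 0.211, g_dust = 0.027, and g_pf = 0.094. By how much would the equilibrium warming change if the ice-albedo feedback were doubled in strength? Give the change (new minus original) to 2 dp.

Original: g = 0.332, ΔT = 2.17/(1−0.332) = 3.2485 °C.
With doubled ice-albedo: g' = 0.543, ΔT' = 2.17/(1−0.543) = 4.7484 °C.
Change = 4.7484 − 3.2485 = 1.50 °C.

1.50 °C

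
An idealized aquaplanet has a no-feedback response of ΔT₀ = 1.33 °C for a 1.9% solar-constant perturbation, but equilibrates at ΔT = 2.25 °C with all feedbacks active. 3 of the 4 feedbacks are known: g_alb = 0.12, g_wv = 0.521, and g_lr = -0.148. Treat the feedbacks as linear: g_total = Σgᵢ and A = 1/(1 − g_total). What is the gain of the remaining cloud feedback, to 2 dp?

-0.08

Amplification A = ΔT/ΔT₀ = 2.25/1.33 = 1.692.
Total gain g = 1 − 1/A = 1 − 1/1.692 = 0.409.
Known gains sum to 0.12 + 0.521 − 0.148 = 0.493.
g_cld = 0.409 − 0.493 = -0.08.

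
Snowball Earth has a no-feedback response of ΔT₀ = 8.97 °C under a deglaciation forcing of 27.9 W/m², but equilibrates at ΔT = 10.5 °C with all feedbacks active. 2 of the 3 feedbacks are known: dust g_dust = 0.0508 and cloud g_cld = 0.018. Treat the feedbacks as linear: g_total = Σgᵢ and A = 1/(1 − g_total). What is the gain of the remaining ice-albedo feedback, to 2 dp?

Amplification A = ΔT/ΔT₀ = 10.5/8.97 = 1.171.
Total gain g = 1 − 1/A = 1 − 1/1.171 = 0.146.
Known gains sum to 0.0508 + 0.018 = 0.0688.
g_ice = 0.146 − 0.0688 = 0.08.

0.08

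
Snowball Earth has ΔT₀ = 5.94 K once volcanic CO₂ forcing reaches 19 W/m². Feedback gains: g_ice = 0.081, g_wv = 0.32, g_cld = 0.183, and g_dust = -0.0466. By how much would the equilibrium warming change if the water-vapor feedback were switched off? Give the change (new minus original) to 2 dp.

Original: g = 0.5374, ΔT = 5.94/(1−0.5374) = 12.8405 K.
Without water-vapor: g' = 0.2174, ΔT' = 5.94/(1−0.2174) = 7.5901 K.
Change = 7.5901 − 12.8405 = -5.25 K.

-5.25 K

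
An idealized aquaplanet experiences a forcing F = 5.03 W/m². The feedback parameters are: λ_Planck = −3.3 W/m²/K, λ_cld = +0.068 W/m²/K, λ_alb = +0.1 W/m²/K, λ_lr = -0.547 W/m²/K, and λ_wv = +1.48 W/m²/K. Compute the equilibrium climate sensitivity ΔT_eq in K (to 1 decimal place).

Net feedback parameter λ = (−3.3) + (+0.068) + (+0.1) + (-0.547) + (+1.48) = -2.199 W/m²/K.
ΔT = −F/λ = −5.03/(-2.199) = 2.3 K.

2.3 K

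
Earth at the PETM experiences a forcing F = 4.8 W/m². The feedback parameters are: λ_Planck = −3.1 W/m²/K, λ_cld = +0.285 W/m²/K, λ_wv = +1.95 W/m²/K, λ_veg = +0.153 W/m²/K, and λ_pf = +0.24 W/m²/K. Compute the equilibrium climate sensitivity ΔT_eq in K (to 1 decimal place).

Net feedback parameter λ = (−3.1) + (+0.285) + (+1.95) + (+0.153) + (+0.24) = -0.472 W/m²/K.
ΔT = −F/λ = −4.8/(-0.472) = 10.2 K.

10.2 K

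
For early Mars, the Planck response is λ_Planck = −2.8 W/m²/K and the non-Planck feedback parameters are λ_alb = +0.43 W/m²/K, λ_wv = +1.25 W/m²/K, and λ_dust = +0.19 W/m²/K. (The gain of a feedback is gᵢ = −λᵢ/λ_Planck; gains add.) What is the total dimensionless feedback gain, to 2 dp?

Convert to gains: g_alb = 0.43/2.8 = 0.1536; g_wv = 1.25/2.8 = 0.4464; g_dust = 0.19/2.8 = 0.06786.
Total gain g = 0.66786.

0.67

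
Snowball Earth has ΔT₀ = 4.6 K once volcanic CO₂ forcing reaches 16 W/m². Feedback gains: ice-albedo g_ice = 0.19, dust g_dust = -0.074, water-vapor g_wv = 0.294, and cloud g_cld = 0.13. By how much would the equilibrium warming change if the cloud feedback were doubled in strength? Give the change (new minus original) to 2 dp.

3.94 K

Original: g = 0.54, ΔT = 4.6/(1−0.54) = 10.0000 K.
With doubled cloud: g' = 0.67, ΔT' = 4.6/(1−0.67) = 13.9394 K.
Change = 13.9394 − 10.0000 = 3.94 K.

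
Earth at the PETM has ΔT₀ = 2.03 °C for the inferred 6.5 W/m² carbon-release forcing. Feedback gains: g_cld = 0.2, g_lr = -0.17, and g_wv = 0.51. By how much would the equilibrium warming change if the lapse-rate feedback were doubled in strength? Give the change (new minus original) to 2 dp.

-1.19 °C

Original: g = 0.54, ΔT = 2.03/(1−0.54) = 4.4130 °C.
With doubled lapse-rate: g' = 0.37, ΔT' = 2.03/(1−0.37) = 3.2222 °C.
Change = 3.2222 − 4.4130 = -1.19 °C.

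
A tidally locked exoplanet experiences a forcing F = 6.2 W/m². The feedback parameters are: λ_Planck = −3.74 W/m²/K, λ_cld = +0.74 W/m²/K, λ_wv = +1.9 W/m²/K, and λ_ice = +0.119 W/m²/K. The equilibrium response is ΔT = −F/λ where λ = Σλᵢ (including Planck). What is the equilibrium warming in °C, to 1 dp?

6.3 °C

Net feedback parameter λ = (−3.74) + (+0.74) + (+1.9) + (+0.119) = -0.981 W/m²/K.
ΔT = −F/λ = −6.2/(-0.981) = 6.3 °C.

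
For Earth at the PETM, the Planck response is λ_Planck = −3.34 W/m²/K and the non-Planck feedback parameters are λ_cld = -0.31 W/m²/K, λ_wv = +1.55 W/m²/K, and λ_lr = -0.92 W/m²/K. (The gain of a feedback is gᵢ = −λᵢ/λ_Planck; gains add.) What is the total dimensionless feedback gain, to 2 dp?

Convert to gains: g_cld = -0.31/3.34 = -0.09281; g_wv = 1.55/3.34 = 0.4641; g_lr = -0.92/3.34 = -0.2754.
Total gain g = 0.09589.

0.10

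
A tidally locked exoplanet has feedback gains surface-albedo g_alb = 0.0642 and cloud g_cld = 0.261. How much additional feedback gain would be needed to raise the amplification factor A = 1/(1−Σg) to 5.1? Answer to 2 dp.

Current total gain = 0.3252.
Target gain for A = 5.1: g* = 1 − 1/5.1 = 0.8039.
Additional gain needed = 0.8039 − 0.3252 = 0.48.

0.48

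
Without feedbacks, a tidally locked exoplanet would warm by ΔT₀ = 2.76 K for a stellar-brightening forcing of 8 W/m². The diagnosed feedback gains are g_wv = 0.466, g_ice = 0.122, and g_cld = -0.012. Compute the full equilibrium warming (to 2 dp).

6.51 K

Total gain g = 0.466 + 0.122 − 0.012 = 0.576.
Amplification A = 1/(1 − 0.576) = 2.358.
ΔT = 2.76 × 2.358 = 6.51 K.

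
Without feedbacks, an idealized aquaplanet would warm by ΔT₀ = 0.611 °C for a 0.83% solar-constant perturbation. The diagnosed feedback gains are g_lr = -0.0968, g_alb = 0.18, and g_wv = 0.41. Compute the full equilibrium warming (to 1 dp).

1.2 °C

Total gain g = -0.0968 + 0.18 + 0.41 = 0.4932.
Amplification A = 1/(1 − 0.4932) = 1.973.
ΔT = 0.611 × 1.973 = 1.2 °C.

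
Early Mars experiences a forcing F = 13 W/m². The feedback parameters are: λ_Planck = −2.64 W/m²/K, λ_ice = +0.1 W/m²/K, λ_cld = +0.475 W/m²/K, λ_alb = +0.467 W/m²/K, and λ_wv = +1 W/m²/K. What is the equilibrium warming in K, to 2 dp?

Net feedback parameter λ = (−2.64) + (+0.1) + (+0.475) + (+0.467) + (+1) = -0.598 W/m²/K.
ΔT = −F/λ = −13/(-0.598) = 21.74 K.

21.74 K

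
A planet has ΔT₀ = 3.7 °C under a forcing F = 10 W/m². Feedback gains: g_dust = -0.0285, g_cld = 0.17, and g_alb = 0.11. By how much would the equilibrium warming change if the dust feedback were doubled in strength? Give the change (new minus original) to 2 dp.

-0.18 °C

Original: g = 0.2515, ΔT = 3.7/(1−0.2515) = 4.9432 °C.
With doubled dust: g' = 0.223, ΔT' = 3.7/(1−0.223) = 4.7619 °C.
Change = 4.7619 − 4.9432 = -0.18 °C.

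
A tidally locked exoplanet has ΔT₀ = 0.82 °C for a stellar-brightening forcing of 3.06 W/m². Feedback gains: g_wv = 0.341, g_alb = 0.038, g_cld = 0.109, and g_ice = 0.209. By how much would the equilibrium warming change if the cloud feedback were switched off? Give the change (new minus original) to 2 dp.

Original: g = 0.697, ΔT = 0.82/(1−0.697) = 2.7063 °C.
Without cloud: g' = 0.588, ΔT' = 0.82/(1−0.588) = 1.9903 °C.
Change = 1.9903 − 2.7063 = -0.72 °C.

-0.72 °C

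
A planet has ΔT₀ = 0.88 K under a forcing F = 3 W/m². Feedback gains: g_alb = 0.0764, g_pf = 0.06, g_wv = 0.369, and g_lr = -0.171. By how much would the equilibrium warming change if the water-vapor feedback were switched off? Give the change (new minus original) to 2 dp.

Original: g = 0.3344, ΔT = 0.88/(1−0.3344) = 1.3221 K.
Without water-vapor: g' = -0.0346, ΔT' = 0.88/(1+0.0346) = 0.8506 K.
Change = 0.8506 − 1.3221 = -0.47 K.

-0.47 K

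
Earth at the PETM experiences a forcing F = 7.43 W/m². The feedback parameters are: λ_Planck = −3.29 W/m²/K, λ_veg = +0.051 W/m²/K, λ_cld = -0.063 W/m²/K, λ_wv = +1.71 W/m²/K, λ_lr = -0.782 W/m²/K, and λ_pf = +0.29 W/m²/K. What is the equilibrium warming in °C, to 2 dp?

3.57 °C

Net feedback parameter λ = (−3.29) + (+0.051) + (-0.063) + (+1.71) + (-0.782) + (+0.29) = -2.084 W/m²/K.
ΔT = −F/λ = −7.43/(-2.084) = 3.57 °C.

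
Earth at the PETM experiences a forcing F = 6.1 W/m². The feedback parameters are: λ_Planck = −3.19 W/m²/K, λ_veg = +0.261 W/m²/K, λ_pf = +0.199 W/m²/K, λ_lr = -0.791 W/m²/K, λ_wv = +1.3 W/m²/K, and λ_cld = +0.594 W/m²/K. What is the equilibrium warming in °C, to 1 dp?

Net feedback parameter λ = (−3.19) + (+0.261) + (+0.199) + (-0.791) + (+1.3) + (+0.594) = -1.627 W/m²/K.
ΔT = −F/λ = −6.1/(-1.627) = 3.7 °C.

3.7 °C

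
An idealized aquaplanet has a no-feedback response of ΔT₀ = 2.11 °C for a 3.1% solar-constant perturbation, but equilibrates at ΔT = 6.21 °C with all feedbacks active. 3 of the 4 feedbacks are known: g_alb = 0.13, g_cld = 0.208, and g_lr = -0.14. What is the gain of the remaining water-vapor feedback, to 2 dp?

0.46

Amplification A = ΔT/ΔT₀ = 6.21/2.11 = 2.943.
Total gain g = 1 − 1/A = 1 − 1/2.943 = 0.6602.
Known gains sum to 0.13 + 0.208 − 0.14 = 0.198.
g_wv = 0.6602 − 0.198 = 0.46.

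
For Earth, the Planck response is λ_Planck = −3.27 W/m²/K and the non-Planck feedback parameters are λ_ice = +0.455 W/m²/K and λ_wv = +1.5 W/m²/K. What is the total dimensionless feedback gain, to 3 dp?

Convert to gains: g_ice = 0.455/3.27 = 0.1391; g_wv = 1.5/3.27 = 0.4587.
Total gain g = 0.5978.

0.598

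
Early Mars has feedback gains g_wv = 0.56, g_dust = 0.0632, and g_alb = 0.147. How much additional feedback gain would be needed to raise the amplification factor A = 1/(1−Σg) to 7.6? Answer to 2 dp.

0.10

Current total gain = 0.7702.
Target gain for A = 7.6: g* = 1 − 1/7.6 = 0.8684.
Additional gain needed = 0.8684 − 0.7702 = 0.10.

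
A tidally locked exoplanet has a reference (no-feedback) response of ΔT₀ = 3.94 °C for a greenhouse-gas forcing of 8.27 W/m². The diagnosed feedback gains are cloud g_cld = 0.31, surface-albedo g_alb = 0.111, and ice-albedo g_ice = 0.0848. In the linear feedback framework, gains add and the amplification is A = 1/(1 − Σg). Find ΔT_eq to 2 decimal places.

7.97 °C

Total gain g = 0.31 + 0.111 + 0.0848 = 0.5058.
Amplification A = 1/(1 − 0.5058) = 2.023.
ΔT = 3.94 × 2.023 = 7.97 °C.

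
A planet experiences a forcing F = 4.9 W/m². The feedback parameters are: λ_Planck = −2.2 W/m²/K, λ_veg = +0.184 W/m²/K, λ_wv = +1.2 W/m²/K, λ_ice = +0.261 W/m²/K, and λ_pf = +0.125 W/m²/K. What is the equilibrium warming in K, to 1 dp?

11.4 K

Net feedback parameter λ = (−2.2) + (+0.184) + (+1.2) + (+0.261) + (+0.125) = -0.43 W/m²/K.
ΔT = −F/λ = −4.9/(-0.43) = 11.4 K.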